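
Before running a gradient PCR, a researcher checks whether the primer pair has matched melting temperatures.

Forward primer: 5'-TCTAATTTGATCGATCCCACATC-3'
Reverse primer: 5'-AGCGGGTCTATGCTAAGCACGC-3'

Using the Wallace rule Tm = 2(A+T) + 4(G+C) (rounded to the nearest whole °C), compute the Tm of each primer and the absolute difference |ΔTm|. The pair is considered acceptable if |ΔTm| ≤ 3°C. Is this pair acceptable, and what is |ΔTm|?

Forward: A=6 T=8 G=2 C=7 → Tm = 2·14 + 4·9 = 64°C.
Reverse: A=5 T=4 G=7 C=6 → Tm = 2·9 + 4·13 = 70°C.
|ΔTm| = |64 − 70| = 6°C, > 3°C.

|ΔTm| = 6°C; the pair is not acceptable.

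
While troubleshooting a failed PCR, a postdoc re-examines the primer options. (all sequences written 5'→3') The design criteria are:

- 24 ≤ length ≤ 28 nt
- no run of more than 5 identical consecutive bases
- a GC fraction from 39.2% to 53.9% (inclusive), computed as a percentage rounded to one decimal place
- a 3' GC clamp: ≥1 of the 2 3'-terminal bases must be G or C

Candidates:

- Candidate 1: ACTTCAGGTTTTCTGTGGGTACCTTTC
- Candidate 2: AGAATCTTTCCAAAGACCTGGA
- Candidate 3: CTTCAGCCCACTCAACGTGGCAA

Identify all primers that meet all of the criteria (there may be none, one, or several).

Candidate 1 only.

Candidate 1 (27 nt, A=3 T=12 G=6 C=6): length 27 ✓; longest run = 4 ✓; GC 12/27 = 44.4% ✓; 3' end TC has 1 G/C ✓ — passes.
Candidate 2 (22 nt, A=8 T=5 G=4 C=5): length 22, outside 24–28 ✗; longest run = 3 ✓; GC 9/22 = 40.9% ✓; 3' end GA has 1 G/C ✓ — fails.
Candidate 3 (23 nt, A=6 T=4 G=4 C=9): length 23, outside 24–28 ✗; longest run = 3 ✓; GC 13/23 = 56.5%, outside 39.2–53.9% ✗; 3' end AA has 0 G/C, need ≥1 ✗ — fails.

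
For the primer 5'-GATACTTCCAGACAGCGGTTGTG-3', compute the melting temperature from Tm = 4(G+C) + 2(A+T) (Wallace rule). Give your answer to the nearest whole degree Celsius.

70°C

Base counts: A=5, T=6, G=7, C=5 (length 23).
Tm = 2·(5+6) + 4·(7+5) = 2·11 + 4·12 = 22 + 48 = 70°C.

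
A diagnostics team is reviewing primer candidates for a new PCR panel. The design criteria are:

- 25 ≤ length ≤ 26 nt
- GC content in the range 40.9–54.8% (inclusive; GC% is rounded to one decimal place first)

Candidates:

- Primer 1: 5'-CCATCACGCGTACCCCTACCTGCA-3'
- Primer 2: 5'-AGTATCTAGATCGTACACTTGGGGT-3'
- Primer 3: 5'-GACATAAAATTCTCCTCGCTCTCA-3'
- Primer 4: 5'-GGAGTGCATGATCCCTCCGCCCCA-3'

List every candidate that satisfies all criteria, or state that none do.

Primer 2 only.

Primer 1 (24 nt, A=5 T=4 G=3 C=12): length 24, outside 25–26 ✗; GC 15/24 = 62.5%, outside 40.9–54.8% ✗ — fails.
Primer 2 (25 nt, A=6 T=8 G=7 C=4): length 25 ✓; GC 11/25 = 44.0% ✓ — passes.
Primer 3 (24 nt, A=7 T=7 G=2 C=8): length 24, outside 25–26 ✗; GC 10/24 = 41.7% ✓ — fails.
Primer 4 (24 nt, A=4 T=4 G=6 C=10): length 24, outside 25–26 ✗; GC 16/24 = 66.7%, outside 40.9–54.8% ✗ — fails.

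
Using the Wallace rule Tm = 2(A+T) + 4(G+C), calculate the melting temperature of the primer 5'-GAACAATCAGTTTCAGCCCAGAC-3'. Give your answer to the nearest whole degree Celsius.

Base counts: A=8, T=4, G=4, C=7 (length 23).
Tm = 2·(8+4) + 4·(4+7) = 2·12 + 4·11 = 24 + 44 = 68°C.

68°C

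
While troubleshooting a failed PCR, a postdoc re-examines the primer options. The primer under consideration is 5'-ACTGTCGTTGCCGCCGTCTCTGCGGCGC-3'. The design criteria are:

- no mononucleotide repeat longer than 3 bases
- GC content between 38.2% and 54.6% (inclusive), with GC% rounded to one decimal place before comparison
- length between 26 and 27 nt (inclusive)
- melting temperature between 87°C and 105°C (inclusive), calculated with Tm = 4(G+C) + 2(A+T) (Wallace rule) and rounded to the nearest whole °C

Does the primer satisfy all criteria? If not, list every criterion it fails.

Fails: GC content, length.

Base counts: A=1, T=7, G=9, C=11 (length 28).
homopolymer run: longest run = 2 ✓
GC content: GC 20/28 = 71.4%, outside 38.2–54.6% ✗
length: length 28, outside 26–27 ✗
Tm: Tm = 2·8 + 4·20 = 96°C ✓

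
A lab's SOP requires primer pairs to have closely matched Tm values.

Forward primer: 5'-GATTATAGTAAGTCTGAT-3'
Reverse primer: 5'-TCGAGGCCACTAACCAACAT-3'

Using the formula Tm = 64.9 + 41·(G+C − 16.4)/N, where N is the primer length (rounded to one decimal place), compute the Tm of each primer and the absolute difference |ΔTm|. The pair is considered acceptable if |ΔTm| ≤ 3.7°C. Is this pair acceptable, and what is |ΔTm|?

|ΔTm| = 12.9°C; the pair is not acceptable.

Forward: G+C = 5, N = 18 → Tm = 64.9 + 41·(5 − 16.4)/18 = 38.9°C.
Reverse: G+C = 10, N = 20 → Tm = 64.9 + 41·(10 − 16.4)/20 = 51.8°C.
|ΔTm| = |38.9 − 51.8| = 12.9°C, > 3.7°C.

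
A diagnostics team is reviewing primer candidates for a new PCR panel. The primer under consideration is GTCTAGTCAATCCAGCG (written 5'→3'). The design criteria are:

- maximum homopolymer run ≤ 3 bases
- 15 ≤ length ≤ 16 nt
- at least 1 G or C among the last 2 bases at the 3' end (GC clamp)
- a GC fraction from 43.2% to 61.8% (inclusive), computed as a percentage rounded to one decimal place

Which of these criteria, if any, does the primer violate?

Fails: length.

Base counts: A=4, T=4, G=4, C=5 (length 17).
homopolymer run: longest run = 2 ✓
length: length 17, outside 15–16 ✗
GC clamp: 3' end CG has 2 G/C ✓
GC content: GC 9/17 = 52.9% ✓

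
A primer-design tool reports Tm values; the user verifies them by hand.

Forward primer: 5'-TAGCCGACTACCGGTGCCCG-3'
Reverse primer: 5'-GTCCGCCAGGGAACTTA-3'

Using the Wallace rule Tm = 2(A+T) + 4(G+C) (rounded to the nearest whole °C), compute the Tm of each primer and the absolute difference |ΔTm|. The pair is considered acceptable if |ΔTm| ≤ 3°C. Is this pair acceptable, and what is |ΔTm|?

|ΔTm| = 14°C; the pair is not acceptable.

Forward: A=3 T=3 G=6 C=8 → Tm = 2·6 + 4·14 = 68°C.
Reverse: A=4 T=3 G=5 C=5 → Tm = 2·7 + 4·10 = 54°C.
|ΔTm| = |68 − 54| = 14°C, > 3°C.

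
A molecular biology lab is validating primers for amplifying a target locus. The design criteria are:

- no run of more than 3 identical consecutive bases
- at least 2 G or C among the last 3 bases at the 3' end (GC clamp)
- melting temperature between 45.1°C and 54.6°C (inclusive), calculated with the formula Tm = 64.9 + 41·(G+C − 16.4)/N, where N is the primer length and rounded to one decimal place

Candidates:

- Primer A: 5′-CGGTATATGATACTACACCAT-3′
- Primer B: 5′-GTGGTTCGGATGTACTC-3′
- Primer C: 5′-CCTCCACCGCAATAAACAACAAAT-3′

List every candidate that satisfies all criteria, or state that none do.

Primer B only.

Primer A (21 nt, A=7 T=6 G=3 C=5): longest run = 2 ✓; 3' end CAT has 1 G/C, need ≥2 ✗; Tm = 64.9 + 41·(8 − 16.4)/21 = 48.5°C ✓ — fails.
Primer B (17 nt, A=2 T=6 G=6 C=3): longest run = 2 ✓; 3' end CTC has 2 G/C ✓; Tm = 64.9 + 41·(9 − 16.4)/17 = 47.1°C ✓ — passes.
Primer C (24 nt, A=11 T=3 G=1 C=9): longest run = 3 ✓; 3' end AAT has 0 G/C, need ≥2 ✗; Tm = 64.9 + 41·(10 − 16.4)/24 = 54.0°C ✓ — fails.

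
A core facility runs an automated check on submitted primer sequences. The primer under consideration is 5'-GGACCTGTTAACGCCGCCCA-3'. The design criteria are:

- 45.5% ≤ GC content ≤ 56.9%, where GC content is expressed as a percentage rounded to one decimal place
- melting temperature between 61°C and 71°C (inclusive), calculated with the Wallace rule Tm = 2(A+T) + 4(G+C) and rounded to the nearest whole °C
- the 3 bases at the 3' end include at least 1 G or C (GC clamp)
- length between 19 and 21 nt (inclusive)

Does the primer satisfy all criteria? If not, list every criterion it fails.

Fails: GC content.

Base counts: A=4, T=3, G=5, C=8 (length 20).
GC content: GC 13/20 = 65.0%, outside 45.5–56.9% ✗
Tm: Tm = 2·7 + 4·13 = 66°C ✓
GC clamp: 3' end CCA has 2 G/C ✓
length: length 20 ✓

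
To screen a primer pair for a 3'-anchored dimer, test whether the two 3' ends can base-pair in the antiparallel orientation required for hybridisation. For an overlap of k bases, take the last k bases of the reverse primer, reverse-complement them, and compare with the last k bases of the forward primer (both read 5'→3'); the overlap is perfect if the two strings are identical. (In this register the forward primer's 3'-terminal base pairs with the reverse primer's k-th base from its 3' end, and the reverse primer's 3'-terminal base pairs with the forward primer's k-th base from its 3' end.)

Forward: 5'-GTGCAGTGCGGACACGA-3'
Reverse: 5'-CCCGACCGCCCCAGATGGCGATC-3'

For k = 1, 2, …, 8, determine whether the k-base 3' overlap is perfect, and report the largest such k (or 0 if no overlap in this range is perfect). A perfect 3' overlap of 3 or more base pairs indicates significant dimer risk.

Longest perfect overlap: 2 complementary base pairs; below the dimer-risk threshold (threshold 3).

Last 8 bases (5'→3') — forward …GGACACGA, reverse …TGGCGATC.
Reverse complement of the reverse primer's last 8 bases: GATCGCCA; its first k bases are the reverse complement of the reverse primer's last k bases, so a perfect k-base overlap needs the forward primer's last k bases to equal them.
Comparing (forward last k vs required): k=1: A vs G ✗; k=2: GA vs GA ✓; k=3: CGA vs GAT ✗; k=4: ACGA vs GATC ✗; k=5: CACGA vs GATCG ✗; k=6: ACACGA vs GATCGC ✗; k=7: GACACGA vs GATCGCC ✗; k=8: GGACACGA vs GATCGCCA ✗.
Only k = 2 is perfect, so the longest perfect 3' overlap is 2.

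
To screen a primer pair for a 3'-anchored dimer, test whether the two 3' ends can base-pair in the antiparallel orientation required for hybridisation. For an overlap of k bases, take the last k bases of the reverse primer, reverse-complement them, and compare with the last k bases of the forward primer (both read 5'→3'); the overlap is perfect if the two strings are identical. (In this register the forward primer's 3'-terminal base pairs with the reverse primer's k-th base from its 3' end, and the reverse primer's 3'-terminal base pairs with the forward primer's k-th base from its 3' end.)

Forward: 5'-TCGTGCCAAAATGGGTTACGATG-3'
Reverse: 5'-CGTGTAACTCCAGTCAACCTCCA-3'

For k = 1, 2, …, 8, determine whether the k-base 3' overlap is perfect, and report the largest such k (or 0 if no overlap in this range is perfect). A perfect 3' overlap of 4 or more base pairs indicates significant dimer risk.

Longest perfect overlap: 2 complementary base pairs; below the dimer-risk threshold (threshold 4).

Last 8 bases (5'→3') — forward …TTACGATG, reverse …AACCTCCA.
Reverse complement of the reverse primer's last 8 bases: TGGAGGTT; its first k bases are the reverse complement of the reverse primer's last k bases, so a perfect k-base overlap needs the forward primer's last k bases to equal them.
Comparing (forward last k vs required): k=1: G vs T ✗; k=2: TG vs TG ✓; k=3: ATG vs TGG ✗; k=4: GATG vs TGGA ✗; k=5: CGATG vs TGGAG ✗; k=6: ACGATG vs TGGAGG ✗; k=7: TACGATG vs TGGAGGT ✗; k=8: TTACGATG vs TGGAGGTT ✗.
Only k = 2 is perfect, so the longest perfect 3' overlap is 2.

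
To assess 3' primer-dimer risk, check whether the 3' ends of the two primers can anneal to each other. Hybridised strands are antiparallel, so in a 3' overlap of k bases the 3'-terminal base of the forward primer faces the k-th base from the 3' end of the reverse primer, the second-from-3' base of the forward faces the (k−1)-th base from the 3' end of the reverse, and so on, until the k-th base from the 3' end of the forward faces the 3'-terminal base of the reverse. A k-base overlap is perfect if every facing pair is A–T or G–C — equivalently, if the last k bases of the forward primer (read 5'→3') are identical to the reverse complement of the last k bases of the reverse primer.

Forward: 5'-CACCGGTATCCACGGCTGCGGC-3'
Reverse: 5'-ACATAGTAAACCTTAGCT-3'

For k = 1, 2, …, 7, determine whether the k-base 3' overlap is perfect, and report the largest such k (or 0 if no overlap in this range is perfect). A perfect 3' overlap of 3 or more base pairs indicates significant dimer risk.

Last 7 bases (5'→3') — forward …CTGCGGC, reverse …CTTAGCT.
Reverse complement of the reverse primer's last 7 bases: AGCTAAG; its first k bases are the reverse complement of the reverse primer's last k bases, so a perfect k-base overlap needs the forward primer's last k bases to equal them.
Comparing (forward last k vs required): k=1: C vs A ✗; k=2: GC vs AG ✗; k=3: GGC vs AGC ✗; k=4: CGGC vs AGCT ✗; k=5: GCGGC vs AGCTA ✗; k=6: TGCGGC vs AGCTAA ✗; k=7: CTGCGGC vs AGCTAAG ✗.
No overlap length from 1 to 7 is perfect, so the longest perfect 3' overlap is 0.

Longest perfect overlap: 0 complementary base pairs; below the dimer-risk threshold (threshold 3).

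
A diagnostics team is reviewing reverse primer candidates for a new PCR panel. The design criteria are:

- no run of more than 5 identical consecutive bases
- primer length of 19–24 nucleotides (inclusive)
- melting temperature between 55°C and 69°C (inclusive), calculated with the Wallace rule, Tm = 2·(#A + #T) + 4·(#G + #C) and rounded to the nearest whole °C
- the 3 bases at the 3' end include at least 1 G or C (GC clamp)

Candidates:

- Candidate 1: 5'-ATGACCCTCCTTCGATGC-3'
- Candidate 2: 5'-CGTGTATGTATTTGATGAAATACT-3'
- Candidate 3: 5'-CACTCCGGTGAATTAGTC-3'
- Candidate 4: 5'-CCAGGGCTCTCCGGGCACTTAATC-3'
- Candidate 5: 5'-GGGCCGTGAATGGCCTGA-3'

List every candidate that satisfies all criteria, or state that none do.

Candidate 1 (18 nt, A=3 T=5 G=3 C=7): longest run = 3 ✓; length 18, outside 19–24 ✗; Tm = 2·8 + 4·10 = 56°C ✓; 3' end TGC has 2 G/C ✓ — fails.
Candidate 2 (24 nt, A=7 T=10 G=5 C=2): longest run = 3 ✓; length 24 ✓; Tm = 2·17 + 4·7 = 62°C ✓; 3' end ACT has 1 G/C ✓ — passes.
Candidate 3 (18 nt, A=4 T=5 G=4 C=5): longest run = 2 ✓; length 18, outside 19–24 ✗; Tm = 2·9 + 4·9 = 54°C, outside 55–69°C ✗; 3' end GTC has 2 G/C ✓ — fails.
Candidate 4 (24 nt, A=4 T=5 G=6 C=9): longest run = 3 ✓; length 24 ✓; Tm = 2·9 + 4·15 = 78°C, outside 55–69°C ✗; 3' end ATC has 1 G/C ✓ — fails.
Candidate 5 (18 nt, A=3 T=3 G=8 C=4): longest run = 3 ✓; length 18, outside 19–24 ✗; Tm = 2·6 + 4·12 = 60°C ✓; 3' end TGA has 1 G/C ✓ — fails.

Candidate 2 only.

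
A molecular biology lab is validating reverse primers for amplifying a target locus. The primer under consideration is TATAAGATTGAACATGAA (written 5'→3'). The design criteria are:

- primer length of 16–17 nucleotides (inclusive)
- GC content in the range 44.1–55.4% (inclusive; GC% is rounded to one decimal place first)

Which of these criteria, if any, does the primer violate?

Base counts: A=9, T=5, G=3, C=1 (length 18).
length: length 18, outside 16–17 ✗
GC content: GC 4/18 = 22.2%, outside 44.1–55.4% ✗

Fails: length, GC content.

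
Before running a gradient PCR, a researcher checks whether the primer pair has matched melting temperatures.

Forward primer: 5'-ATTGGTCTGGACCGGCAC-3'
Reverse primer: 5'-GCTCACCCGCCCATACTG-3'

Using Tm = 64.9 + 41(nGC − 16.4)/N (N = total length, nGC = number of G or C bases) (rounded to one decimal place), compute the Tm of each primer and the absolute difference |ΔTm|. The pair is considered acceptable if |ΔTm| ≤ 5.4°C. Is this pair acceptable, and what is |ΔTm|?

|ΔTm| = 2.3°C; the pair is acceptable.

Forward: G+C = 11, N = 18 → Tm = 64.9 + 41·(11 − 16.4)/18 = 52.6°C.
Reverse: G+C = 12, N = 18 → Tm = 64.9 + 41·(12 − 16.4)/18 = 54.9°C.
|ΔTm| = |52.6 − 54.9| = 2.3°C, ≤ 5.4°C.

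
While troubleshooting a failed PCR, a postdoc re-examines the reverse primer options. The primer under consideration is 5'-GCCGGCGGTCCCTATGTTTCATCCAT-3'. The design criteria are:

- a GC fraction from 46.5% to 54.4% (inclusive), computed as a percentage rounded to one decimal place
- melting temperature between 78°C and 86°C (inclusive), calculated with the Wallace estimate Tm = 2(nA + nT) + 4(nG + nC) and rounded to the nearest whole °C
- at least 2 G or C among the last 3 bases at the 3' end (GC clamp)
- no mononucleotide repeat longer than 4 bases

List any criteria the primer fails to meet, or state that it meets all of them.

Fails: GC content, GC clamp.

Base counts: A=3, T=8, G=6, C=9 (length 26).
GC content: GC 15/26 = 57.7%, outside 46.5–54.4% ✗
Tm: Tm = 2·11 + 4·15 = 82°C ✓
GC clamp: 3' end CAT has 1 G/C, need ≥2 ✗
homopolymer run: longest run = 3 ✓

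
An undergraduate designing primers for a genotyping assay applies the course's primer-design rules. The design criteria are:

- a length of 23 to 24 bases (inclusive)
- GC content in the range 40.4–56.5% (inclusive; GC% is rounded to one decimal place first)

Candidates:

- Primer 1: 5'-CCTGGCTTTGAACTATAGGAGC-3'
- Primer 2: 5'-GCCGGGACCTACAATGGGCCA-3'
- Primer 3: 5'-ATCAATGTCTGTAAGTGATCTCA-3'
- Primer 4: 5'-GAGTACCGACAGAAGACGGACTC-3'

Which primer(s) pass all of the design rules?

Primer 1 (22 nt, A=5 T=6 G=6 C=5): length 22, outside 23–24 ✗; GC 11/22 = 50.0% ✓ — fails.
Primer 2 (21 nt, A=5 T=2 G=7 C=7): length 21, outside 23–24 ✗; GC 14/21 = 66.7%, outside 40.4–56.5% ✗ — fails.
Primer 3 (23 nt, A=7 T=8 G=4 C=4): length 23 ✓; GC 8/23 = 34.8%, outside 40.4–56.5% ✗ — fails.
Primer 4 (23 nt, A=8 T=2 G=7 C=6): length 23 ✓; GC 13/23 = 56.5% ✓ — passes.

Primer 4 only.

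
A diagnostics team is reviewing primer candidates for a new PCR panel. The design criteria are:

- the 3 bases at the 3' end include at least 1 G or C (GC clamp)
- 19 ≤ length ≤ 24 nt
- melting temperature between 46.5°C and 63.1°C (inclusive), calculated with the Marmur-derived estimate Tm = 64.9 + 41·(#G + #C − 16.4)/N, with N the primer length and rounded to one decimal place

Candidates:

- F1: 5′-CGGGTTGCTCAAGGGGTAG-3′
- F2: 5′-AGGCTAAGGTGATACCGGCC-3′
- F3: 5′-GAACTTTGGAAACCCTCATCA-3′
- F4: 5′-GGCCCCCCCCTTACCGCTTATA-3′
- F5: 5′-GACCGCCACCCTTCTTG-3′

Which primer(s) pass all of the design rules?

F1, F2 and F3.

F1 (19 nt, A=3 T=4 G=9 C=3): 3' end TAG has 1 G/C ✓; length 19 ✓; Tm = 64.9 + 41·(12 − 16.4)/19 = 55.4°C ✓ — passes.
F2 (20 nt, A=5 T=3 G=7 C=5): 3' end GCC has 3 G/C ✓; length 20 ✓; Tm = 64.9 + 41·(12 − 16.4)/20 = 55.9°C ✓ — passes.
F3 (21 nt, A=7 T=5 G=3 C=6): 3' end TCA has 1 G/C ✓; length 21 ✓; Tm = 64.9 + 41·(9 − 16.4)/21 = 50.5°C ✓ — passes.
F4 (22 nt, A=3 T=5 G=3 C=11): 3' end ATA has 0 G/C, need ≥1 ✗; length 22 ✓; Tm = 64.9 + 41·(14 − 16.4)/22 = 60.4°C ✓ — fails.
F5 (17 nt, A=2 T=4 G=3 C=8): 3' end TTG has 1 G/C ✓; length 17, outside 19–24 ✗; Tm = 64.9 + 41·(11 − 16.4)/17 = 51.9°C ✓ — fails.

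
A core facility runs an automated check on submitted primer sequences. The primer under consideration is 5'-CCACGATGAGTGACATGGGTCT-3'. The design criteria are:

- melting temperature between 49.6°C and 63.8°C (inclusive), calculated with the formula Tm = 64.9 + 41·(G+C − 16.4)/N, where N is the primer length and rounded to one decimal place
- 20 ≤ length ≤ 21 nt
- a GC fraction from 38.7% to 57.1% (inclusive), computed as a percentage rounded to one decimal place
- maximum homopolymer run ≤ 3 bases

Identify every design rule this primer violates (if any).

Fails: length.

Base counts: A=5, T=5, G=7, C=5 (length 22).
Tm: Tm = 64.9 + 41·(12 − 16.4)/22 = 56.7°C ✓
length: length 22, outside 20–21 ✗
GC content: GC 12/22 = 54.5% ✓
homopolymer run: longest run = 3 ✓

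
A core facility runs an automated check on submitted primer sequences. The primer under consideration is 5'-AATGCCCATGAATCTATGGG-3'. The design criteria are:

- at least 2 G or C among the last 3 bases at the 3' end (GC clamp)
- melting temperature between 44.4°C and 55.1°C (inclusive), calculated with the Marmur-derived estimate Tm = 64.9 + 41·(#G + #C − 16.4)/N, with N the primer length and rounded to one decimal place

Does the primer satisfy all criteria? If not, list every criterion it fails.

Meets all criteria.

Base counts: A=6, T=5, G=5, C=4 (length 20).
GC clamp: 3' end GGG has 3 G/C ✓
Tm: Tm = 64.9 + 41·(9 − 16.4)/20 = 49.7°C ✓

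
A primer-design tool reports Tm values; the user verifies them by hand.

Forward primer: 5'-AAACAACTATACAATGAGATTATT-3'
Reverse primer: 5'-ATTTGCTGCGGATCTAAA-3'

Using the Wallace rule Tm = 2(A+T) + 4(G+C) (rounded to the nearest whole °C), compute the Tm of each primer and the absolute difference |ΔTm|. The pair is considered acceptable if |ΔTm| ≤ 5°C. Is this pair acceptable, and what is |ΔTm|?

|ΔTm| = 8°C; the pair is not acceptable.

Forward: A=12 T=7 G=2 C=3 → Tm = 2·19 + 4·5 = 58°C.
Reverse: A=5 T=6 G=4 C=3 → Tm = 2·11 + 4·7 = 50°C.
|ΔTm| = |58 − 50| = 8°C, > 5°C.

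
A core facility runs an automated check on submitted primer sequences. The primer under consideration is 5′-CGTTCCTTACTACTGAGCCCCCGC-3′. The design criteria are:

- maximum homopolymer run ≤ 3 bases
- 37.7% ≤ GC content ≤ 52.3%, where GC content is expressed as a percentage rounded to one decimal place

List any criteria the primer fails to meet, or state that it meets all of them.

Base counts: A=3, T=6, G=4, C=11 (length 24).
homopolymer run: longest run = 5, exceeds 3 ✗
GC content: GC 15/24 = 62.5%, outside 37.7–52.3% ✗

Fails: homopolymer run, GC content.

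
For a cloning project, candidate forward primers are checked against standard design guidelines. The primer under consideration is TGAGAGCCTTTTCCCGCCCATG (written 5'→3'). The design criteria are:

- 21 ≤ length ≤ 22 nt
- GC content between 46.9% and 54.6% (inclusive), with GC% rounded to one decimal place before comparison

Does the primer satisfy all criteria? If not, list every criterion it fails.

Fails: GC content.

Base counts: A=3, T=6, G=5, C=8 (length 22).
length: length 22 ✓
GC content: GC 13/22 = 59.1%, outside 46.9–54.6% ✗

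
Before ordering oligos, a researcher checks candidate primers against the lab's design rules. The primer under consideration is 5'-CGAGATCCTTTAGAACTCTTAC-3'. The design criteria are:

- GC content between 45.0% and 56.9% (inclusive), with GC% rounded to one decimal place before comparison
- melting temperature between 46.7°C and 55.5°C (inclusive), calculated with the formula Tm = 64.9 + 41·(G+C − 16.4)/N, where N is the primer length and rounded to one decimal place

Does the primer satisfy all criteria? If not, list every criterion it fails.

Base counts: A=6, T=7, G=3, C=6 (length 22).
GC content: GC 9/22 = 40.9%, outside 45.0–56.9% ✗
Tm: Tm = 64.9 + 41·(9 − 16.4)/22 = 51.1°C ✓

Fails: GC content.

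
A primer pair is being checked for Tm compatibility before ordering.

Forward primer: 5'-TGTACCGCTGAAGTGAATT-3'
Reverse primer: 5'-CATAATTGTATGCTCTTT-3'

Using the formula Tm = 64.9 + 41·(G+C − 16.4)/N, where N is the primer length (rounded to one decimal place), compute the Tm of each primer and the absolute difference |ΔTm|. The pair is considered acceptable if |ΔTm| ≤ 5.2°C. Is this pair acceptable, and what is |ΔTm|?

|ΔTm| = 7.9°C; the pair is not acceptable.

Forward: G+C = 8, N = 19 → Tm = 64.9 + 41·(8 − 16.4)/19 = 46.8°C.
Reverse: G+C = 5, N = 18 → Tm = 64.9 + 41·(5 − 16.4)/18 = 38.9°C.
|ΔTm| = |46.8 − 38.9| = 7.9°C, > 5.2°C.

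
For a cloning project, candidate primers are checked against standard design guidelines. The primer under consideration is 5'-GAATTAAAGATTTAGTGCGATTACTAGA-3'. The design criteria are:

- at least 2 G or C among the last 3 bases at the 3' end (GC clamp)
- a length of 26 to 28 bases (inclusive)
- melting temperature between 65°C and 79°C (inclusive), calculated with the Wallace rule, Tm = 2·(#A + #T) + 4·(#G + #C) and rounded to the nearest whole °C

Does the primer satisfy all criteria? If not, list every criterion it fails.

Base counts: A=11, T=9, G=6, C=2 (length 28).
GC clamp: 3' end AGA has 1 G/C, need ≥2 ✗
length: length 28 ✓
Tm: Tm = 2·20 + 4·8 = 72°C ✓

Fails: GC clamp.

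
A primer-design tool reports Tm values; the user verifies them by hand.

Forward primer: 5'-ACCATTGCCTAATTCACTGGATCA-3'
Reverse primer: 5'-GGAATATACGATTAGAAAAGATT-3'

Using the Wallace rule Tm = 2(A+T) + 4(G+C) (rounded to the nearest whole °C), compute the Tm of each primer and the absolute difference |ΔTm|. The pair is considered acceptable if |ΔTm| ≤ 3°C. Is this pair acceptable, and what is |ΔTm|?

Forward: A=7 T=7 G=3 C=7 → Tm = 2·14 + 4·10 = 68°C.
Reverse: A=11 T=6 G=5 C=1 → Tm = 2·17 + 4·6 = 58°C.
|ΔTm| = |68 − 58| = 10°C, > 3°C.

|ΔTm| = 10°C; the pair is not acceptable.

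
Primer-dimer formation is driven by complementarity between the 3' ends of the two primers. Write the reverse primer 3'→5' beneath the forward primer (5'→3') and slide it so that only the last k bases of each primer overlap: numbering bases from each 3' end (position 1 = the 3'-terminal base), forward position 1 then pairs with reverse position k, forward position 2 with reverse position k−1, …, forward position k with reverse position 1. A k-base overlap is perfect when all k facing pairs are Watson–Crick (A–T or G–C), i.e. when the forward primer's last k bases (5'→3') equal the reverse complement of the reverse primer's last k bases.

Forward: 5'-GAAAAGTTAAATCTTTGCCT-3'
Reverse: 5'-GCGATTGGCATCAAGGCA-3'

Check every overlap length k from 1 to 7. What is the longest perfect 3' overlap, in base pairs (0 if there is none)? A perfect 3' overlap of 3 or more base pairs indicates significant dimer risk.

Last 7 bases (5'→3') — forward …TTTGCCT, reverse …CAAGGCA.
Reverse complement of the reverse primer's last 7 bases: TGCCTTG; its first k bases are the reverse complement of the reverse primer's last k bases, so a perfect k-base overlap needs the forward primer's last k bases to equal them.
Comparing (forward last k vs required): k=1: T vs T ✓; k=2: CT vs TG ✗; k=3: CCT vs TGC ✗; k=4: GCCT vs TGCC ✗; k=5: TGCCT vs TGCCT ✓; k=6: TTGCCT vs TGCCTT ✗; k=7: TTTGCCT vs TGCCTTG ✗.
Perfect overlaps at k = 1, 5; the largest is 5.

Longest perfect overlap: 5 complementary base pairs; significant dimer risk (threshold 3).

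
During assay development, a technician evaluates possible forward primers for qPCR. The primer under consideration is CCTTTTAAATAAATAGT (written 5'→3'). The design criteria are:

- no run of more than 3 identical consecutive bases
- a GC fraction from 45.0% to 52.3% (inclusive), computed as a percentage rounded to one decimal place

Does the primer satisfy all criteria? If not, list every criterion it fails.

Base counts: A=7, T=7, G=1, C=2 (length 17).
homopolymer run: longest run = 4, exceeds 3 ✗
GC content: GC 3/17 = 17.6%, outside 45.0–52.3% ✗

Fails: homopolymer run, GC content.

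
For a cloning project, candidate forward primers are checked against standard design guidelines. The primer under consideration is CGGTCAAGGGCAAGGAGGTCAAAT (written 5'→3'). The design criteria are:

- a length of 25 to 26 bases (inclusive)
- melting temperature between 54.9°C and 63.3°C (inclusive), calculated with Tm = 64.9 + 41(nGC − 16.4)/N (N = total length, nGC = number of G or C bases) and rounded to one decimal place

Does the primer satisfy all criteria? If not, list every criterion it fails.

Base counts: A=8, T=3, G=9, C=4 (length 24).
length: length 24, outside 25–26 ✗
Tm: Tm = 64.9 + 41·(13 − 16.4)/24 = 59.1°C ✓

Fails: length.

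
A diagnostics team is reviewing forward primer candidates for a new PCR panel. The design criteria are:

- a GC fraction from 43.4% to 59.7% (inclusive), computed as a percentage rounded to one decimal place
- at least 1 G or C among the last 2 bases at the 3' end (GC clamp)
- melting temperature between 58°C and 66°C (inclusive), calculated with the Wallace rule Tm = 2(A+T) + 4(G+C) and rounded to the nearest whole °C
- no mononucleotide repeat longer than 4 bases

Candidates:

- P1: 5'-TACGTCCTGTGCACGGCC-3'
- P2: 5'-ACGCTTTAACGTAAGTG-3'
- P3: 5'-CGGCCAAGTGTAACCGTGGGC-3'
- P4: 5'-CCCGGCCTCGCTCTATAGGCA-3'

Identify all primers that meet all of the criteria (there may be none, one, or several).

P1 (18 nt, A=2 T=4 G=5 C=7): GC 12/18 = 66.7%, outside 43.4–59.7% ✗; 3' end CC has 2 G/C ✓; Tm = 2·6 + 4·12 = 60°C ✓; longest run = 2 ✓ — fails.
P2 (17 nt, A=5 T=5 G=4 C=3): GC 7/17 = 41.2%, outside 43.4–59.7% ✗; 3' end TG has 1 G/C ✓; Tm = 2·10 + 4·7 = 48°C, outside 58–66°C ✗; longest run = 3 ✓ — fails.
P3 (21 nt, A=4 T=3 G=8 C=6): GC 14/21 = 66.7%, outside 43.4–59.7% ✗; 3' end GC has 2 G/C ✓; Tm = 2·7 + 4·14 = 70°C, outside 58–66°C ✗; longest run = 3 ✓ — fails.
P4 (21 nt, A=3 T=4 G=5 C=9): GC 14/21 = 66.7%, outside 43.4–59.7% ✗; 3' end CA has 1 G/C ✓; Tm = 2·7 + 4·14 = 70°C, outside 58–66°C ✗; longest run = 3 ✓ — fails.

None of the candidates satisfy all criteria.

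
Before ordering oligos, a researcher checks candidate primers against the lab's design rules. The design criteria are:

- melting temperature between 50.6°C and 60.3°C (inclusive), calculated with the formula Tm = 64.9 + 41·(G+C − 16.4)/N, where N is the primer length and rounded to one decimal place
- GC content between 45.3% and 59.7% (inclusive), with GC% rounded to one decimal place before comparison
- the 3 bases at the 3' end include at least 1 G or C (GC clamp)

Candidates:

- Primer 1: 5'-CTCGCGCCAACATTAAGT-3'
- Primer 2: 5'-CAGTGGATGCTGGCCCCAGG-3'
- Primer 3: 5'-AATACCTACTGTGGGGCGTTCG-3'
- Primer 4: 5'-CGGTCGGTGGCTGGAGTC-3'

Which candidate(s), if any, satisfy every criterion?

Primer 1 (18 nt, A=5 T=4 G=3 C=6): Tm = 64.9 + 41·(9 − 16.4)/18 = 48.0°C, outside 50.6–60.3°C ✗; GC 9/18 = 50.0% ✓; 3' end AGT has 1 G/C ✓ — fails.
Primer 2 (20 nt, A=3 T=3 G=8 C=6): Tm = 64.9 + 41·(14 − 16.4)/20 = 60.0°C ✓; GC 14/20 = 70.0%, outside 45.3–59.7% ✗; 3' end AGG has 2 G/C ✓ — fails.
Primer 3 (22 nt, A=4 T=6 G=7 C=5): Tm = 64.9 + 41·(12 − 16.4)/22 = 56.7°C ✓; GC 12/22 = 54.5% ✓; 3' end TCG has 2 G/C ✓ — passes.
Primer 4 (18 nt, A=1 T=4 G=9 C=4): Tm = 64.9 + 41·(13 − 16.4)/18 = 57.2°C ✓; GC 13/18 = 72.2%, outside 45.3–59.7% ✗; 3' end GTC has 2 G/C ✓ — fails.

Primer 3 only.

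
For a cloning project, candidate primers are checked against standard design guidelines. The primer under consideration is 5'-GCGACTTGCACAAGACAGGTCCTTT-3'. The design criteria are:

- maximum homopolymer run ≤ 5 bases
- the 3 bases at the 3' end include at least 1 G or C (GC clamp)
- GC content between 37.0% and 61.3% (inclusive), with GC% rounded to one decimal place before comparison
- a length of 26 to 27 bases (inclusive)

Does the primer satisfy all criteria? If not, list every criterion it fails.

Base counts: A=6, T=6, G=6, C=7 (length 25).
homopolymer run: longest run = 3 ✓
GC clamp: 3' end TTT has 0 G/C, need ≥1 ✗
GC content: GC 13/25 = 52.0% ✓
length: length 25, outside 26–27 ✗

Fails: GC clamp, length.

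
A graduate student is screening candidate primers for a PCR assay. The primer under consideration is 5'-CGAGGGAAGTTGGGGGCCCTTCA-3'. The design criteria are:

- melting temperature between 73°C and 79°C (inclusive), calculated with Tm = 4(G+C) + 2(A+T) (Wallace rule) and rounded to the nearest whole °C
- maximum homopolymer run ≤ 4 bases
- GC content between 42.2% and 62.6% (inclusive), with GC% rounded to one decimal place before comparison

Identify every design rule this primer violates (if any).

Base counts: A=4, T=4, G=10, C=5 (length 23).
Tm: Tm = 2·8 + 4·15 = 76°C ✓
homopolymer run: longest run = 5, exceeds 4 ✗
GC content: GC 15/23 = 65.2%, outside 42.2–62.6% ✗

Fails: homopolymer run, GC content.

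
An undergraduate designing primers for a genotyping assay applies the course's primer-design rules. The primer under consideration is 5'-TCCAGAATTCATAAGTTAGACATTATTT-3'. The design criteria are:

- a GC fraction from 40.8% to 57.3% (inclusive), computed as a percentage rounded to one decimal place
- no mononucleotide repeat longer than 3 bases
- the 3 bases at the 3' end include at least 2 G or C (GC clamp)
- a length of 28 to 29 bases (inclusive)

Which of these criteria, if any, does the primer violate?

Base counts: A=10, T=11, G=3, C=4 (length 28).
GC content: GC 7/28 = 25.0%, outside 40.8–57.3% ✗
homopolymer run: longest run = 3 ✓
GC clamp: 3' end TTT has 0 G/C, need ≥2 ✗
length: length 28 ✓

Fails: GC content, GC clamp.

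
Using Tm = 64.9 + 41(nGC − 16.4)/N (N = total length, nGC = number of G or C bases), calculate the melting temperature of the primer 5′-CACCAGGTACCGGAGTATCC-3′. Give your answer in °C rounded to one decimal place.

Base counts: A=5, T=3, G=5, C=7; G+C = 12, N = 20.
Tm = 64.9 + 41·(12 − 16.4)/20 = 64.9 + -180.40/20 = 55.9°C.

55.9°C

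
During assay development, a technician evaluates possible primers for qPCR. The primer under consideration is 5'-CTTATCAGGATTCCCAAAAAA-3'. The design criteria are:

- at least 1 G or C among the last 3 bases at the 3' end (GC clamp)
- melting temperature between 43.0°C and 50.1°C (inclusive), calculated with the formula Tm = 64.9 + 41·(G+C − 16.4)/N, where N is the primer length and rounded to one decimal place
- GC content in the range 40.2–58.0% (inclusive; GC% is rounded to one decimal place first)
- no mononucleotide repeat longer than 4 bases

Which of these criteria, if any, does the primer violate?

Base counts: A=9, T=5, G=2, C=5 (length 21).
GC clamp: 3' end AAA has 0 G/C, need ≥1 ✗
Tm: Tm = 64.9 + 41·(7 − 16.4)/21 = 46.5°C ✓
GC content: GC 7/21 = 33.3%, outside 40.2–58.0% ✗
homopolymer run: longest run = 6, exceeds 4 ✗

Fails: GC clamp, GC content, homopolymer run.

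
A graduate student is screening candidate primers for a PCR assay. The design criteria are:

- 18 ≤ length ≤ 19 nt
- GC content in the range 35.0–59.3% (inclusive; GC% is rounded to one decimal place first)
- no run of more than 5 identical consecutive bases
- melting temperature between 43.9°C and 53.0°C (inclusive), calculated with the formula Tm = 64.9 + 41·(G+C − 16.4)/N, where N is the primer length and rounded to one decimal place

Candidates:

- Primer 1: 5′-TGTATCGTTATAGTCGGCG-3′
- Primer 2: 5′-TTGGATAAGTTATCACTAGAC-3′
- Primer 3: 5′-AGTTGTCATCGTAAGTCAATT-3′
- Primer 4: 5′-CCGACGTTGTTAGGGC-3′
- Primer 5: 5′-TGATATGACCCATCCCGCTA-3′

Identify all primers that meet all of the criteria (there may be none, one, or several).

Primer 1 (19 nt, A=3 T=7 G=6 C=3): length 19 ✓; GC 9/19 = 47.4% ✓; longest run = 2 ✓; Tm = 64.9 + 41·(9 − 16.4)/19 = 48.9°C ✓ — passes.
Primer 2 (21 nt, A=7 T=7 G=4 C=3): length 21, outside 18–19 ✗; GC 7/21 = 33.3%, outside 35.0–59.3% ✗; longest run = 2 ✓; Tm = 64.9 + 41·(7 − 16.4)/21 = 46.5°C ✓ — fails.
Primer 3 (21 nt, A=6 T=8 G=4 C=3): length 21, outside 18–19 ✗; GC 7/21 = 33.3%, outside 35.0–59.3% ✗; longest run = 2 ✓; Tm = 64.9 + 41·(7 − 16.4)/21 = 46.5°C ✓ — fails.
Primer 4 (16 nt, A=2 T=4 G=6 C=4): length 16, outside 18–19 ✗; GC 10/16 = 62.5%, outside 35.0–59.3% ✗; longest run = 3 ✓; Tm = 64.9 + 41·(10 − 16.4)/16 = 48.5°C ✓ — fails.
Primer 5 (20 nt, A=5 T=5 G=3 C=7): length 20, outside 18–19 ✗; GC 10/20 = 50.0% ✓; longest run = 3 ✓; Tm = 64.9 + 41·(10 − 16.4)/20 = 51.8°C ✓ — fails.

Primer 1 only.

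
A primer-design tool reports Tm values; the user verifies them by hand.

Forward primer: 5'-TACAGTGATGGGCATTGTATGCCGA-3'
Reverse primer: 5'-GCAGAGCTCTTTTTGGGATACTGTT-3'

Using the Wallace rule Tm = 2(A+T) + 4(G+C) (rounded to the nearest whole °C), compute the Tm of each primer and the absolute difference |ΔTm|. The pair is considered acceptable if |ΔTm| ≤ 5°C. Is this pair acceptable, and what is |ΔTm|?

|ΔTm| = 2°C; the pair is acceptable.

Forward: A=6 T=7 G=8 C=4 → Tm = 2·13 + 4·12 = 74°C.
Reverse: A=4 T=10 G=7 C=4 → Tm = 2·14 + 4·11 = 72°C.
|ΔTm| = |74 − 72| = 2°C, ≤ 5°C.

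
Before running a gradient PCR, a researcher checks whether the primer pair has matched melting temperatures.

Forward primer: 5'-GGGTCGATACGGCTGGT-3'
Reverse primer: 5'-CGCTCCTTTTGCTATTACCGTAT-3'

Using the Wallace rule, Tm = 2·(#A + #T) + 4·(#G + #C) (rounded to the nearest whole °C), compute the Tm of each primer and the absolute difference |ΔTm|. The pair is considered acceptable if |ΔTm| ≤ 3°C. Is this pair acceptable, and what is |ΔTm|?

Forward: A=2 T=4 G=8 C=3 → Tm = 2·6 + 4·11 = 56°C.
Reverse: A=3 T=10 G=3 C=7 → Tm = 2·13 + 4·10 = 66°C.
|ΔTm| = |56 − 66| = 10°C, > 3°C.

|ΔTm| = 10°C; the pair is not acceptable.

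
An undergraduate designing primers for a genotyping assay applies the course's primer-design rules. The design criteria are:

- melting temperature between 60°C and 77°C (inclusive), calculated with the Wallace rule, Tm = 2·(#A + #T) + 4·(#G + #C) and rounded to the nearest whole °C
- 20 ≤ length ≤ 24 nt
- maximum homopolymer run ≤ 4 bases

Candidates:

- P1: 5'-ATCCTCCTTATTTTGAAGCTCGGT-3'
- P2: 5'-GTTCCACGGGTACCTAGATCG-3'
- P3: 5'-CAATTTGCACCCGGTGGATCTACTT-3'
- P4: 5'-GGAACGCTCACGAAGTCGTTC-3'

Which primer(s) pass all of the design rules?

P1 (24 nt, A=4 T=10 G=4 C=6): Tm = 2·14 + 4·10 = 68°C ✓; length 24 ✓; longest run = 4 ✓ — passes.
P2 (21 nt, A=4 T=5 G=6 C=6): Tm = 2·9 + 4·12 = 66°C ✓; length 21 ✓; longest run = 3 ✓ — passes.
P3 (25 nt, A=5 T=8 G=5 C=7): Tm = 2·13 + 4·12 = 74°C ✓; length 25, outside 20–24 ✗; longest run = 3 ✓ — fails.
P4 (21 nt, A=5 T=4 G=6 C=6): Tm = 2·9 + 4·12 = 66°C ✓; length 21 ✓; longest run = 2 ✓ — passes.

P1, P2 and P4.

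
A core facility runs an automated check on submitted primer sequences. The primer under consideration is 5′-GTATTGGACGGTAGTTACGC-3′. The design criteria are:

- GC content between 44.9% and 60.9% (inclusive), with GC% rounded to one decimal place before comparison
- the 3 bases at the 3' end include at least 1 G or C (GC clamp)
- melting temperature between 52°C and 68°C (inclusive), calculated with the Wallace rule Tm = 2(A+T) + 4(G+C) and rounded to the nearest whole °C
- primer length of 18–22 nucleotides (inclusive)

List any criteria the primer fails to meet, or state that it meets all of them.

Meets all criteria.

Base counts: A=4, T=6, G=7, C=3 (length 20).
GC content: GC 10/20 = 50.0% ✓
GC clamp: 3' end CGC has 3 G/C ✓
Tm: Tm = 2·10 + 4·10 = 60°C ✓
length: length 20 ✓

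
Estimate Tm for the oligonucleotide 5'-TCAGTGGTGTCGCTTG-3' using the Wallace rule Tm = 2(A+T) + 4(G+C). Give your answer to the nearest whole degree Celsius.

50°C

Base counts: A=1, T=6, G=6, C=3 (length 16).
Tm = 2·(1+6) + 4·(6+3) = 2·7 + 4·9 = 14 + 36 = 50°C.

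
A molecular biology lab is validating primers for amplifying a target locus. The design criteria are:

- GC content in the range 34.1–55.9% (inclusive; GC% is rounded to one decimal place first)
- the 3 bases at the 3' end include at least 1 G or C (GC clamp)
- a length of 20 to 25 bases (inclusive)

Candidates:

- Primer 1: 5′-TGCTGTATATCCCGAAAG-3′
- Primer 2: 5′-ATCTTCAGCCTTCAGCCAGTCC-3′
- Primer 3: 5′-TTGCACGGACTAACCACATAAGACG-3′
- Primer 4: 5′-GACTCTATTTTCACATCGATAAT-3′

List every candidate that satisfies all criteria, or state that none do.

Primer 1 (18 nt, A=5 T=5 G=4 C=4): GC 8/18 = 44.4% ✓; 3' end AAG has 1 G/C ✓; length 18, outside 20–25 ✗ — fails.
Primer 2 (22 nt, A=4 T=6 G=3 C=9): GC 12/22 = 54.5% ✓; 3' end TCC has 2 G/C ✓; length 22 ✓ — passes.
Primer 3 (25 nt, A=9 T=4 G=5 C=7): GC 12/25 = 48.0% ✓; 3' end ACG has 2 G/C ✓; length 25 ✓ — passes.
Primer 4 (23 nt, A=7 T=9 G=2 C=5): GC 7/23 = 30.4%, outside 34.1–55.9% ✗; 3' end AAT has 0 G/C, need ≥1 ✗; length 23 ✓ — fails.

Primer 2 and Primer 3.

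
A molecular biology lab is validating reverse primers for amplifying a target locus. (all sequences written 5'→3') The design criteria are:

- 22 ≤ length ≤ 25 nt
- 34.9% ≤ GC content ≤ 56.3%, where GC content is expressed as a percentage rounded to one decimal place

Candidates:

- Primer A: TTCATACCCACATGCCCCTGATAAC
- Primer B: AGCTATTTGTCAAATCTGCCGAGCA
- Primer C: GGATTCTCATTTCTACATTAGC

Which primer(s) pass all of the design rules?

Primer A (25 nt, A=7 T=6 G=2 C=10): length 25 ✓; GC 12/25 = 48.0% ✓ — passes.
Primer B (25 nt, A=7 T=7 G=5 C=6): length 25 ✓; GC 11/25 = 44.0% ✓ — passes.
Primer C (22 nt, A=5 T=9 G=3 C=5): length 22 ✓; GC 8/22 = 36.4% ✓ — passes.

Primer A, Primer B and Primer C.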